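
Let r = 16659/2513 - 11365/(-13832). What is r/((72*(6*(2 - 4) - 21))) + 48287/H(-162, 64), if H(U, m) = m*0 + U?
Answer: -10550350758721/35395424064 ≈ -298.07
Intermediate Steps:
r = 36998219/4965688 (r = 16659*(1/2513) - 11365*(-1/13832) = 16659/2513 + 11365/13832 = 36998219/4965688 ≈ 7.4508)
H(U, m) = U (H(U, m) = 0 + U = U)
r/((72*(6*(2 - 4) - 21))) + 48287/H(-162, 64) = 36998219/(4965688*((72*(6*(2 - 4) - 21)))) + 48287/(-162) = 36998219/(4965688*((72*(6*(-2) - 21)))) + 48287*(-1/162) = 36998219/(4965688*((72*(-12 - 21)))) - 48287/162 = 36998219/(4965688*((72*(-33)))) - 48287/162 = (36998219/4965688)/(-2376) - 48287/162 = (36998219/4965688)*(-1/2376) - 48287/162 = -36998219/11798474688 - 48287/162 = -10550350758721/35395424064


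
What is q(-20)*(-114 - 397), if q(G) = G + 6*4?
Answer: -2044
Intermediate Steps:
q(G) = 24 + G (q(G) = G + 24 = 24 + G)
q(-20)*(-114 - 397) = (24 - 20)*(-114 - 397) = 4*(-511) = -2044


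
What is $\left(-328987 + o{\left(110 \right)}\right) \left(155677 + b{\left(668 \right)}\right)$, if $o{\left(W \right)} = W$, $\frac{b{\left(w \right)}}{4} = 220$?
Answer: $-51487996489$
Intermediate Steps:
$b{\left(w \right)} = 880$ ($b{\left(w \right)} = 4 \cdot 220 = 880$)
$\left(-328987 + o{\left(110 \right)}\right) \left(155677 + b{\left(668 \right)}\right) = \left(-328987 + 110\right) \left(155677 + 880\right) = \left(-328877\right) 156557 = -51487996489$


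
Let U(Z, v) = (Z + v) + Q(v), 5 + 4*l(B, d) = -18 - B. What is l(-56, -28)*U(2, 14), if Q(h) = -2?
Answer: 231/2 ≈ 115.50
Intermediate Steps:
l(B, d) = -23/4 - B/4 (l(B, d) = -5/4 + (-18 - B)/4 = -5/4 + (-9/2 - B/4) = -23/4 - B/4)
U(Z, v) = -2 + Z + v (U(Z, v) = (Z + v) - 2 = -2 + Z + v)
l(-56, -28)*U(2, 14) = (-23/4 - ¼*(-56))*(-2 + 2 + 14) = (-23/4 + 14)*14 = (33/4)*14 = 231/2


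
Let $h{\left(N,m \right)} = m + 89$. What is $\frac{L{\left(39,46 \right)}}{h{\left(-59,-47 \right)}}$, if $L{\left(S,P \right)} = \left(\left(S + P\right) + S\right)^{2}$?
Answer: $\frac{7688}{21} \approx 366.1$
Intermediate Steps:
$L{\left(S,P \right)} = \left(P + 2 S\right)^{2}$ ($L{\left(S,P \right)} = \left(\left(P + S\right) + S\right)^{2} = \left(P + 2 S\right)^{2}$)
$h{\left(N,m \right)} = 89 + m$
$\frac{L{\left(39,46 \right)}}{h{\left(-59,-47 \right)}} = \frac{\left(46 + 2 \cdot 39\right)^{2}}{89 - 47} = \frac{\left(46 + 78\right)^{2}}{42} = 124^{2} \cdot \frac{1}{42} = 15376 \cdot \frac{1}{42} = \frac{7688}{21}$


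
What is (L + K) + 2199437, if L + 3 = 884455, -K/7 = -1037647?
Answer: 10347418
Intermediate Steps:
K = 7263529 (K = -7*(-1037647) = 7263529)
L = 884452 (L = -3 + 884455 = 884452)
(L + K) + 2199437 = (884452 + 7263529) + 2199437 = 8147981 + 2199437 = 10347418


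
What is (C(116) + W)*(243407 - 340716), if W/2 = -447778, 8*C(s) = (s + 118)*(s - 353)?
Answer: 351280916477/4 ≈ 8.7820e+10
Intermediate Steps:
C(s) = (-353 + s)*(118 + s)/8 (C(s) = ((s + 118)*(s - 353))/8 = ((118 + s)*(-353 + s))/8 = ((-353 + s)*(118 + s))/8 = (-353 + s)*(118 + s)/8)
W = -895556 (W = 2*(-447778) = -895556)
(C(116) + W)*(243407 - 340716) = ((-20827/4 - 235/8*116 + (⅛)*116²) - 895556)*(243407 - 340716) = ((-20827/4 - 6815/2 + (⅛)*13456) - 895556)*(-97309) = ((-20827/4 - 6815/2 + 1682) - 895556)*(-97309) = (-27729/4 - 895556)*(-97309) = -3609953/4*(-97309) = 351280916477/4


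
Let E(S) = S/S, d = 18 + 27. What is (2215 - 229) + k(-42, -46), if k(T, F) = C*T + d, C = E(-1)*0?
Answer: 2031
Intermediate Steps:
d = 45
E(S) = 1
C = 0 (C = 1*0 = 0)
k(T, F) = 45 (k(T, F) = 0*T + 45 = 0 + 45 = 45)
(2215 - 229) + k(-42, -46) = (2215 - 229) + 45 = 1986 + 45 = 2031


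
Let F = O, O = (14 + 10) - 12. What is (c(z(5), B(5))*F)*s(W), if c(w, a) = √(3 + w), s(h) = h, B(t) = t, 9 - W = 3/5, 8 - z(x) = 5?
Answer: 504*√6/5 ≈ 246.91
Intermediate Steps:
z(x) = 3 (z(x) = 8 - 1*5 = 8 - 5 = 3)
W = 42/5 (W = 9 - 3/5 = 9 - 1*⅗ = 9 - ⅗ = 42/5 ≈ 8.4000)
O = 12 (O = 24 - 12 = 12)
F = 12
(c(z(5), B(5))*F)*s(W) = (√(3 + 3)*12)*(42/5) = (√6*12)*(42/5) = (12*√6)*(42/5) = 504*√6/5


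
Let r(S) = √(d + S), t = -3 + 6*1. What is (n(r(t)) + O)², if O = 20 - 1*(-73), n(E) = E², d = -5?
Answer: 8281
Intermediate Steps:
t = 3 (t = -3 + 6 = 3)
r(S) = √(-5 + S)
O = 93 (O = 20 + 73 = 93)
(n(r(t)) + O)² = ((√(-5 + 3))² + 93)² = ((√(-2))² + 93)² = ((I*√2)² + 93)² = (-2 + 93)² = 91² = 8281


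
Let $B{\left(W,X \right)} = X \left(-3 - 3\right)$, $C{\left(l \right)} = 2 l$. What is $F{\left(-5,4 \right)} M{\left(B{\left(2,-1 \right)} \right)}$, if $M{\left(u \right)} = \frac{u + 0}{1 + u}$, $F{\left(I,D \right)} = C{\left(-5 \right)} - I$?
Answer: $- \frac{30}{7} \approx -4.2857$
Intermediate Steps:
$B{\left(W,X \right)} = - 6 X$ ($B{\left(W,X \right)} = X \left(-6\right) = - 6 X$)
$F{\left(I,D \right)} = -10 - I$ ($F{\left(I,D \right)} = 2 \left(-5\right) - I = -10 - I$)
$M{\left(u \right)} = \frac{u}{1 + u}$
$F{\left(-5,4 \right)} M{\left(B{\left(2,-1 \right)} \right)} = \left(-10 - -5\right) \frac{\left(-6\right) \left(-1\right)}{1 - -6} = \left(-10 + 5\right) \frac{6}{1 + 6} = - 5 \cdot \frac{6}{7} = - 5 \cdot 6 \cdot \frac{1}{7} = \left(-5\right) \frac{6}{7} = - \frac{30}{7}$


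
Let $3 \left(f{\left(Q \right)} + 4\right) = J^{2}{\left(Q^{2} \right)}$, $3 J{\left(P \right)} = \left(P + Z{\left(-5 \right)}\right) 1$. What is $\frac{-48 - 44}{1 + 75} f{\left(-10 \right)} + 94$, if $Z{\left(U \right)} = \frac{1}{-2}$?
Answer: $- \frac{707999}{2052} \approx -345.03$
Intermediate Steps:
$Z{\left(U \right)} = - \frac{1}{2}$
$J{\left(P \right)} = - \frac{1}{6} + \frac{P}{3}$ ($J{\left(P \right)} = \frac{\left(P - \frac{1}{2}\right) 1}{3} = \frac{\left(- \frac{1}{2} + P\right) 1}{3} = \frac{- \frac{1}{2} + P}{3} = - \frac{1}{6} + \frac{P}{3}$)
$f{\left(Q \right)} = -4 + \frac{\left(- \frac{1}{6} + \frac{Q^{2}}{3}\right)^{2}}{3}$
$\frac{-48 - 44}{1 + 75} f{\left(-10 \right)} + 94 = \frac{-48 - 44}{1 + 75} \left(-4 + \frac{\left(-1 + 2 \left(-10\right)^{2}\right)^{2}}{108}\right) + 94 = - \frac{92}{76} \left(-4 + \frac{\left(-1 + 2 \cdot 100\right)^{2}}{108}\right) + 94 = \left(-92\right) \frac{1}{76} \left(-4 + \frac{\left(-1 + 200\right)^{2}}{108}\right) + 94 = - \frac{23 \left(-4 + \frac{199^{2}}{108}\right)}{19} + 94 = - \frac{23 \left(-4 + \frac{1}{108} \cdot 39601\right)}{19} + 94 = - \frac{23 \left(-4 + \frac{39601}{108}\right)}{19} + 94 = \left(- \frac{23}{19}\right) \frac{39169}{108} + 94 = - \frac{900887}{2052} + 94 = - \frac{707999}{2052}$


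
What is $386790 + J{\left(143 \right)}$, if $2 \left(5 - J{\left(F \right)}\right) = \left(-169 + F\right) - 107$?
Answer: $\frac{773723}{2} \approx 3.8686 \cdot 10^{5}$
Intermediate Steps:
$J{\left(F \right)} = 143 - \frac{F}{2}$ ($J{\left(F \right)} = 5 - \frac{\left(-169 + F\right) - 107}{2} = 5 - \frac{-276 + F}{2} = 5 - \left(-138 + \frac{F}{2}\right) = 143 - \frac{F}{2}$)
$386790 + J{\left(143 \right)} = 386790 + \left(143 - \frac{143}{2}\right) = 386790 + \frac{143}{2} = \frac{773723}{2}$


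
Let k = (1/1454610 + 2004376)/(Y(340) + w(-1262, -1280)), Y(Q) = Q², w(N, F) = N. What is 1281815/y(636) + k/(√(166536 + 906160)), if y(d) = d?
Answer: 1281815/636 + 2915585373361*√268174/89203896609446640 ≈ 2015.4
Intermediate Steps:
k = 2915585373361/166317198180 (k = (1/1454610 + 2004376)/(340² - 1262) = (1/1454610 + 2004376)/(115600 - 1262) = (2915585373361/1454610)/114338 = (2915585373361/1454610)*(1/114338) = 2915585373361/166317198180 ≈ 17.530)
1281815/y(636) + k/(√(166536 + 906160)) = 1281815/636 + 2915585373361/(166317198180*(√(166536 + 906160))) = 1281815*(1/636) + 2915585373361/(166317198180*(√1072696)) = 1281815/636 + 2915585373361/(166317198180*((2*√268174))) = 1281815/636 + 2915585373361*(√268174/536348)/166317198180 = 1281815/636 + 2915585373361*√268174/89203896609446640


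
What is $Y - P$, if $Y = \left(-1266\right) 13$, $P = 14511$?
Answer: $-30969$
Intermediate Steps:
$Y = -16458$
$Y - P = -16458 - 14511 = -30969$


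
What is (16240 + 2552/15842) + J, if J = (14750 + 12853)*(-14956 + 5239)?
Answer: -2124428919955/7921 ≈ -2.6820e+8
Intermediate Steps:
J = -268218351 (J = 27603*(-9717) = -268218351)
(16240 + 2552/15842) + J = (16240 + 2552/15842) - 268218351 = (16240 + 2552*(1/15842)) - 268218351 = (16240 + 1276/7921) - 268218351 = 128638316/7921 - 268218351 = -2124428919955/7921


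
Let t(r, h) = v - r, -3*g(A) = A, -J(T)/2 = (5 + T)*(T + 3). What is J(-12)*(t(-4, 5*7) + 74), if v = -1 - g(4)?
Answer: -9870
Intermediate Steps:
J(T) = -2*(3 + T)*(5 + T) (J(T) = -2*(5 + T)*(T + 3) = -2*(5 + T)*(3 + T) = -2*(3 + T)*(5 + T))
g(A) = -A/3
v = ⅓ (v = -1 - (-1)*4/3 = -1 - 1*(-4/3) = -1 + 4/3 = ⅓ ≈ 0.33333)
t(r, h) = ⅓ - r
J(-12)*(t(-4, 5*7) + 74) = (-30 - 16*(-12) - 2*(-12)²)*((⅓ - 1*(-4)) + 74) = (-30 + 192 - 2*144)*((⅓ + 4) + 74) = (-30 + 192 - 288)*(13/3 + 74) = -126*235/3 = -9870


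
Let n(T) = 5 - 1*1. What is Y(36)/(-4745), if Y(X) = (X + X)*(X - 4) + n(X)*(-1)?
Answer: -460/949 ≈ -0.48472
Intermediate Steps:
n(T) = 4 (n(T) = 5 - 1 = 4)
Y(X) = -4 + 2*X*(-4 + X) (Y(X) = (X + X)*(X - 4) + 4*(-1) = (2*X)*(-4 + X) - 4 = 2*X*(-4 + X) - 4 = -4 + 2*X*(-4 + X))
Y(36)/(-4745) = (-4 - 8*36 + 2*36**2)/(-4745) = (-4 - 288 + 2*1296)*(-1/4745) = (-4 - 288 + 2592)*(-1/4745) = 2300*(-1/4745) = -460/949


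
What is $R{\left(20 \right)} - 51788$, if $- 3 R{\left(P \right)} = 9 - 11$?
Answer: $- \frac{155362}{3} \approx -51787.0$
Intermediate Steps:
$R{\left(P \right)} = \frac{2}{3}$ ($R{\left(P \right)} = - \frac{9 - 11}{3} = \left(- \frac{1}{3}\right) \left(-2\right) = \frac{2}{3}$)
$R{\left(20 \right)} - 51788 = \frac{2}{3} - 51788 = - \frac{155362}{3}$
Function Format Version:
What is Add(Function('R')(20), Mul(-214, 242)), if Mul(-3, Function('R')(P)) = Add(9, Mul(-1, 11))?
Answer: Rational(-155362, 3) ≈ -51787.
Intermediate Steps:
Function('R')(P) = Rational(2, 3) (Function('R')(P) = Mul(Rational(-1, 3), Add(9, Mul(-1, 11))) = Mul(Rational(-1, 3), Add(9, -11)) = Mul(Rational(-1, 3), -2) = Rational(2, 3))
Add(Function('R')(20), Mul(-214, 242)) = Add(Rational(2, 3), Mul(-214, 242)) = Add(Rational(2, 3), -51788) = Rational(-155362, 3)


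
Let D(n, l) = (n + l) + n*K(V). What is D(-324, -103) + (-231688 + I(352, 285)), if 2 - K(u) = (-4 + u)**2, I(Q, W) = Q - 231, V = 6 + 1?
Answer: -229726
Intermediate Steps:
V = 7
I(Q, W) = -231 + Q
K(u) = 2 - (-4 + u)**2
D(n, l) = l - 6*n (D(n, l) = (n + l) + n*(2 - (-4 + 7)**2) = (l + n) + n*(2 - 1*3**2) = (l + n) + n*(2 - 1*9) = (l + n) + n*(2 - 9) = (l + n) + n*(-7) = (l + n) - 7*n = l - 6*n)
D(-324, -103) + (-231688 + I(352, 285)) = (-103 - 6*(-324)) + (-231688 + (-231 + 352)) = (-103 + 1944) + (-231688 + 121) = 1841 - 231567 = -229726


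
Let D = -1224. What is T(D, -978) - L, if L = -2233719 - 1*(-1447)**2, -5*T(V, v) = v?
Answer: 21638618/5 ≈ 4.3277e+6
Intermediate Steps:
T(V, v) = -v/5
L = -4327528 (L = -2233719 - 1*2093809 = -2233719 - 2093809 = -4327528)
T(D, -978) - L = -1/5*(-978) - 1*(-4327528) = 978/5 + 4327528 = 21638618/5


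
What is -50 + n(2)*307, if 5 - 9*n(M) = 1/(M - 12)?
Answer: 3719/30 ≈ 123.97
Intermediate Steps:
n(M) = 5/9 - 1/(9*(-12 + M)) (n(M) = 5/9 - 1/(9*(M - 12)) = 5/9 - 1/(9*(-12 + M)))
-50 + n(2)*307 = -50 + ((-61 + 5*2)/(9*(-12 + 2)))*307 = -50 + ((1/9)*(-61 + 10)/(-10))*307 = -50 + ((1/9)*(-1/10)*(-51))*307 = -50 + (17/30)*307 = -50 + 5219/30 = 3719/30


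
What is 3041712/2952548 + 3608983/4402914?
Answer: 6012022971863/3249953731218 ≈ 1.8499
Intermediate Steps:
3041712/2952548 + 3608983/4402914 = 3041712*(1/2952548) + 3608983*(1/4402914) = 760428/738137 + 3608983/4402914 = 6012022971863/3249953731218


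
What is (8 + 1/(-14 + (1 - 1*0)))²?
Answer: 10609/169 ≈ 62.775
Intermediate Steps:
(8 + 1/(-14 + (1 - 1*0)))² = (8 + 1/(-14 + (1 + 0)))² = (8 + 1/(-14 + 1))² = (8 + 1/(-13))² = (8 - 1/13)² = (103/13)² = 10609/169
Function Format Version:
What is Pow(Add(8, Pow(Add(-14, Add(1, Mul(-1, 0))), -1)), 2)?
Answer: Rational(10609, 169) ≈ 62.775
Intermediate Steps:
Pow(Add(8, Pow(Add(-14, Add(1, Mul(-1, 0))), -1)), 2) = Pow(Add(8, Pow(Add(-14, Add(1, 0)), -1)), 2) = Pow(Add(8, Pow(Add(-14, 1), -1)), 2) = Pow(Add(8, Pow(-13, -1)), 2) = Pow(Add(8, Rational(-1, 13)), 2) = Pow(Rational(103, 13), 2) = Rational(10609, 169)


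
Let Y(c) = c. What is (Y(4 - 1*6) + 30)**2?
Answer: 784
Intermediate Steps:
(Y(4 - 1*6) + 30)**2 = ((4 - 1*6) + 30)**2 = ((4 - 6) + 30)**2 = (-2 + 30)**2 = 28**2 = 784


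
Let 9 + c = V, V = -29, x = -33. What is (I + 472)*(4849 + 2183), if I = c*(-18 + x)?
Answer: 16947120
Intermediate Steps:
c = -38 (c = -9 - 29 = -38)
I = 1938 (I = -38*(-18 - 33) = -38*(-51) = 1938)
(I + 472)*(4849 + 2183) = (1938 + 472)*(4849 + 2183) = 2410*7032 = 16947120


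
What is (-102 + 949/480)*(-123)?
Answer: 1968451/160 ≈ 12303.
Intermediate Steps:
(-102 + 949/480)*(-123) = -48011/480*(-123) = 1968451/160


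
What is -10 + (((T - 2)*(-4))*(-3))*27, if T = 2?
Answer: -10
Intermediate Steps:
-10 + (((T - 2)*(-4))*(-3))*27 = -10 + (((2 - 2)*(-4))*(-3))*27 = -10 + ((0*(-4))*(-3))*27 = -10 + (0*(-3))*27 = -10 + 0*27 = -10 + 0 = -10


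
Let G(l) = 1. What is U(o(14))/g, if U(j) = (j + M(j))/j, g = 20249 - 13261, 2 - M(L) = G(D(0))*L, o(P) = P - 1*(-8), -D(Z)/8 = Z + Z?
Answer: 1/76868 ≈ 1.3009e-5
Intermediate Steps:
D(Z) = -16*Z (D(Z) = -8*(Z + Z) = -16*Z)
o(P) = 8 + P (o(P) = P + 8 = 8 + P)
M(L) = 2 - L
g = 6988
U(j) = 2/j (U(j) = (j + (2 - j))/j = 2/j)
U(o(14))/g = (2/(8 + 14))/6988 = (2/22)*(1/6988) = (2*(1/22))*(1/6988) = (1/11)*(1/6988) = 1/76868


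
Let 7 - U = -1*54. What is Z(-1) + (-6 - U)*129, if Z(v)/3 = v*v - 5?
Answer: -8655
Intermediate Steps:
U = 61 (U = 7 - (-1)*54 = 7 - 1*(-54) = 7 + 54 = 61)
Z(v) = -15 + 3*v**2 (Z(v) = 3*(v*v - 5) = 3*(v**2 - 5) = 3*(-5 + v**2) = -15 + 3*v**2)
Z(-1) + (-6 - U)*129 = (-15 + 3*(-1)**2) + (-6 - 1*61)*129 = (-15 + 3*1) + (-6 - 61)*129 = (-15 + 3) - 67*129 = -12 - 8643 = -8655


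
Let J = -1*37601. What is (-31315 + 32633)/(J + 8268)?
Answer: -1318/29333 ≈ -0.044932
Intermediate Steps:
J = -37601
(-31315 + 32633)/(J + 8268) = (-31315 + 32633)/(-37601 + 8268) = 1318/(-29333) = 1318*(-1/29333) = -1318/29333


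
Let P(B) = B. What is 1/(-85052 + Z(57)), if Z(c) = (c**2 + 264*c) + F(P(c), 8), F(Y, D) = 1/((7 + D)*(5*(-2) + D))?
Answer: -30/2002651 ≈ -1.4980e-5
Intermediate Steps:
F(Y, D) = 1/((-10 + D)*(7 + D)) (F(Y, D) = 1/((7 + D)*(-10 + D)) = 1/((-10 + D)*(7 + D)))
Z(c) = -1/30 + c**2 + 264*c (Z(c) = (c**2 + 264*c) + 1/(-70 + 8**2 - 3*8) = (c**2 + 264*c) + 1/(-70 + 64 - 24) = (c**2 + 264*c) + 1/(-30) = (c**2 + 264*c) - 1/30 = -1/30 + c**2 + 264*c)
1/(-85052 + Z(57)) = 1/(-85052 + (-1/30 + 57**2 + 264*57)) = 1/(-85052 + (-1/30 + 3249 + 15048)) = 1/(-85052 + 548909/30) = 1/(-2002651/30) = -30/2002651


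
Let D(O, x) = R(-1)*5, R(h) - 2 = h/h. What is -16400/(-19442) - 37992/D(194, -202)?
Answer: -123065744/48605 ≈ -2532.0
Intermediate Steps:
R(h) = 3 (R(h) = 2 + h/h = 2 + 1 = 3)
D(O, x) = 15 (D(O, x) = 3*5 = 15)
-16400/(-19442) - 37992/D(194, -202) = -16400/(-19442) - 37992/15 = -16400*(-1/19442) - 37992*1/15 = 8200/9721 - 12664/5 = -123065744/48605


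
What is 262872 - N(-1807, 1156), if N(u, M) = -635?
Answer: 263507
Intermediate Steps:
262872 - N(-1807, 1156) = 262872 - 1*(-635) = 262872 + 635 = 263507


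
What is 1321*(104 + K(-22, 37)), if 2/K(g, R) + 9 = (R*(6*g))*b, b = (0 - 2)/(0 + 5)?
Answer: 1335797842/9723 ≈ 1.3739e+5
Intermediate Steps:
b = -2/5 ≈ -0.40000
K(g, R) = 2/(-9 - 12*R*g/5) (K(g, R) = 2/(-9 + (R*(6*g))*(-2/5)) = 2/(-9 + (6*R*g)*(-2/5)) = 2/(-9 - 12*R*g/5))
1321*(104 + K(-22, 37)) = 1321*(104 + 10/(3*(-15 - 4*37*(-22)))) = 1321*(104 + 10/(3*(-15 + 3256))) = 1321*(104 + (10/3)/3241) = 1321*(104 + (10/3)*(1/3241)) = 1321*(104 + 10/9723) = 1321*(1011202/9723) = 1335797842/9723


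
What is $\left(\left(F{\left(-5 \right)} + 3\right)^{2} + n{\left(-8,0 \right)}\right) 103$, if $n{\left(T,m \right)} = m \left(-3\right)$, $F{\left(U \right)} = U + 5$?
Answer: $927$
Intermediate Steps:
$F{\left(U \right)} = 5 + U$
$n{\left(T,m \right)} = - 3 m$
$\left(\left(F{\left(-5 \right)} + 3\right)^{2} + n{\left(-8,0 \right)}\right) 103 = \left(\left(\left(5 - 5\right) + 3\right)^{2} - 0\right) 103 = \left(\left(0 + 3\right)^{2} + 0\right) 103 = \left(3^{2} + 0\right) 103 = \left(9 + 0\right) 103 = 9 \cdot 103 = 927$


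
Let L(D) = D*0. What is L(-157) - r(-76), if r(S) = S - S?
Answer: 0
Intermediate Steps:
L(D) = 0
r(S) = 0
L(-157) - r(-76) = 0 - 1*0 = 0 + 0 = 0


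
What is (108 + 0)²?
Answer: 11664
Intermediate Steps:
(108 + 0)² = 108² = 11664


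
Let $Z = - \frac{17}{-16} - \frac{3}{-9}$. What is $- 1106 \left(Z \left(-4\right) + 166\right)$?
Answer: $- \frac{1064525}{6} \approx -1.7742 \cdot 10^{5}$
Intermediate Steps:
$Z = \frac{67}{48}$ ($Z = \left(-17\right) \left(- \frac{1}{16}\right) - - \frac{1}{3} = \frac{17}{16} + \frac{1}{3} = \frac{67}{48} \approx 1.3958$)
$- 1106 \left(Z \left(-4\right) + 166\right) = - 1106 \left(\frac{67}{48} \left(-4\right) + 166\right) = - 1106 \left(- \frac{67}{12} + 166\right) = \left(-1106\right) \frac{1925}{12} = - \frac{1064525}{6}$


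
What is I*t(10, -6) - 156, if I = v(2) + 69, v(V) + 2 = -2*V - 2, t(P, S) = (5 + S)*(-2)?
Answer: -34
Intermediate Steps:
t(P, S) = -10 - 2*S
v(V) = -4 - 2*V (v(V) = -2 + (-2*V - 2) = -2 + (-2 - 2*V) = -4 - 2*V)
I = 61 (I = (-4 - 2*2) + 69 = (-4 - 4) + 69 = -8 + 69 = 61)
I*t(10, -6) - 156 = 61*(-10 - 2*(-6)) - 156 = 61*(-10 + 12) - 156 = 61*2 - 156 = 122 - 156 = -34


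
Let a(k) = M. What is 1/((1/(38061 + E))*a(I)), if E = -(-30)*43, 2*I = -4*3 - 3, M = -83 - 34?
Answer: -1009/3 ≈ -336.33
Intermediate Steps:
M = -117
I = -15/2 (I = (-4*3 - 3)/2 = (-12 - 3)/2 = (½)*(-15) = -15/2 ≈ -7.5000)
a(k) = -117
E = 1290 (E = -1*(-1290) = 1290)
1/((1/(38061 + E))*a(I)) = 1/(1/(38061 + 1290)*(-117)) = -1/117/1/39351 = -1/117/(1/39351) = 39351*(-1/117) = -1009/3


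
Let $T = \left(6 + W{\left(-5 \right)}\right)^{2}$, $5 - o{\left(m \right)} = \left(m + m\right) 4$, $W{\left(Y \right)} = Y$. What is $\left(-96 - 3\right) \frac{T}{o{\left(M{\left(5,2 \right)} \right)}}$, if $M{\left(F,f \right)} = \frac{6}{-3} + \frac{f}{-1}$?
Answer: $- \frac{99}{37} \approx -2.6757$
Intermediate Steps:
$M{\left(F,f \right)} = -2 - f$ ($M{\left(F,f \right)} = 6 \left(- \frac{1}{3}\right) + f \left(-1\right) = -2 - f$)
$o{\left(m \right)} = 5 - 8 m$ ($o{\left(m \right)} = 5 - \left(m + m\right) 4 = 5 - 2 m 4 = 5 - 8 m$)
$T = 1$ ($T = \left(6 - 5\right)^{2} = 1^{2} = 1$)
$\left(-96 - 3\right) \frac{T}{o{\left(M{\left(5,2 \right)} \right)}} = \left(-96 - 3\right) 1 \frac{1}{5 - 8 \left(-2 - 2\right)} = - 99 \cdot 1 \frac{1}{5 - 8 \left(-2 - 2\right)} = - 99 \cdot 1 \frac{1}{5 - -32} = - 99 \cdot 1 \frac{1}{5 + 32} = - 99 \cdot 1 \cdot \frac{1}{37} = \left(-99\right) \frac{1}{37} = - \frac{99}{37}$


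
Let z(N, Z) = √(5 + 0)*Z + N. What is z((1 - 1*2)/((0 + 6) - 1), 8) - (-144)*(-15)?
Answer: -10801/5 + 8*√5 ≈ -2142.3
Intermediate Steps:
z(N, Z) = N + Z*√5 (z(N, Z) = √5*Z + N = Z*√5 + N = N + Z*√5)
z((1 - 1*2)/((0 + 6) - 1), 8) - (-144)*(-15) = ((1 - 1*2)/((0 + 6) - 1) + 8*√5) - (-144)*(-15) = ((1 - 2)/(6 - 1) + 8*√5) - 72*30 = (-1/5 + 8*√5) - 2160 = (-1*⅕ + 8*√5) - 2160 = (-⅕ + 8*√5) - 2160 = -10801/5 + 8*√5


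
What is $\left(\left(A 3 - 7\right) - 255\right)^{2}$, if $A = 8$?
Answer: $56644$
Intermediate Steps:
$\left(\left(A 3 - 7\right) - 255\right)^{2} = \left(\left(8 \cdot 3 - 7\right) - 255\right)^{2} = \left(\left(24 - 7\right) - 255\right)^{2} = \left(17 - 255\right)^{2} = \left(-238\right)^{2} = 56644$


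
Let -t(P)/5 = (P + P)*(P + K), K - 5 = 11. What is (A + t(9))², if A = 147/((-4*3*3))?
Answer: 731648401/144 ≈ 5.0809e+6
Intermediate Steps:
K = 16 (K = 5 + 11 = 16)
t(P) = -10*P*(16 + P) (t(P) = -5*(P + P)*(P + 16) = -5*2*P*(16 + P) = -10*P*(16 + P))
A = -49/12 (A = 147/((-12*3)) = 147/(-36) = 147*(-1/36) = -49/12 ≈ -4.0833)
(A + t(9))² = (-49/12 - 10*9*(16 + 9))² = (-49/12 - 10*9*25)² = (-49/12 - 2250)² = (-27049/12)² = 731648401/144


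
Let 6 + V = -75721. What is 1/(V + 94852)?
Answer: 1/19125 ≈ 5.2288e-5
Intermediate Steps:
V = -75727 (V = -6 - 75721 = -75727)
1/(V + 94852) = 1/(-75727 + 94852) = 1/19125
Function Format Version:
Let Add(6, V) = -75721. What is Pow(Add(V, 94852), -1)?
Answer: Rational(1, 19125) ≈ 5.2288e-5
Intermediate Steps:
V = -75727 (V = Add(-6, -75721) = -75727)
Pow(Add(V, 94852), -1) = Pow(Add(-75727, 94852), -1) = Pow(19125, -1) = Rational(1, 19125)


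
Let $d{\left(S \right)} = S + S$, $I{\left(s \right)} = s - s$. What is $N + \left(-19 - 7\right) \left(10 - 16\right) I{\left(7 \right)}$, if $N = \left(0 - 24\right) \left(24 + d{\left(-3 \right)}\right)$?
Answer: $-432$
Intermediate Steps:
$I{\left(s \right)} = 0$
$d{\left(S \right)} = 2 S$
$N = -432$ ($N = \left(0 - 24\right) \left(24 + 2 \left(-3\right)\right) = - 24 \left(24 - 6\right) = \left(-24\right) 18 = -432$)
$N + \left(-19 - 7\right) \left(10 - 16\right) I{\left(7 \right)} = -432 + \left(-19 - 7\right) \left(10 - 16\right) 0 = -432 + \left(-26\right) \left(-6\right) 0 = -432 + 156 \cdot 0 = -432 + 0 = -432$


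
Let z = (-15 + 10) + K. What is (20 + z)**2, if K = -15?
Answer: 0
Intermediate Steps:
z = -20 (z = (-15 + 10) - 15 = -5 - 15 = -20)
(20 + z)**2 = (20 - 20)**2 = 0**2 = 0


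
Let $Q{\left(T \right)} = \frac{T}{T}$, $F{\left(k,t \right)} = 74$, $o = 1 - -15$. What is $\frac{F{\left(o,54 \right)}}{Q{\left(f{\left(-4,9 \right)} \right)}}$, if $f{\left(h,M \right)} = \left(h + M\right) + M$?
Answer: $74$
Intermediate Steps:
$o = 16$ ($o = 1 + 15 = 16$)
$f{\left(h,M \right)} = h + 2 M$ ($f{\left(h,M \right)} = \left(M + h\right) + M = h + 2 M$)
$Q{\left(T \right)} = 1$
$\frac{F{\left(o,54 \right)}}{Q{\left(f{\left(-4,9 \right)} \right)}} = \frac{74}{1} = 74 \cdot 1 = 74$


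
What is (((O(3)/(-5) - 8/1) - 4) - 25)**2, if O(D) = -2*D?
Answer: 32041/25 ≈ 1281.6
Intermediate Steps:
(((O(3)/(-5) - 8/1) - 4) - 25)**2 = (((-2*3/(-5) - 8/1) - 4) - 25)**2 = (((-6*(-1/5) - 8*1) - 4) - 25)**2 = (((6/5 - 8) - 4) - 25)**2 = ((-34/5 - 4) - 25)**2 = (-54/5 - 25)**2 = (-179/5)**2 = 32041/25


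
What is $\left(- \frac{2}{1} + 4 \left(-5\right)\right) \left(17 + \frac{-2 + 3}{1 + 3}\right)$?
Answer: $- \frac{759}{2} \approx -379.5$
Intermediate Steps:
$\left(- \frac{2}{1} + 4 \left(-5\right)\right) \left(17 + \frac{-2 + 3}{1 + 3}\right) = \left(\left(-2\right) 1 - 20\right) \left(17 + 1 \cdot \frac{1}{4}\right) = \left(-2 - 20\right) \left(17 + 1 \cdot \frac{1}{4}\right) = - 22 \left(17 + \frac{1}{4}\right) = \left(-22\right) \frac{69}{4} = - \frac{759}{2}$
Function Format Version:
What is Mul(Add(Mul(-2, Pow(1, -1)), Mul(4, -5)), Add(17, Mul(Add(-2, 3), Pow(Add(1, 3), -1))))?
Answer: Rational(-759, 2) ≈ -379.50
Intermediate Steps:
Mul(Add(Mul(-2, Pow(1, -1)), Mul(4, -5)), Add(17, Mul(Add(-2, 3), Pow(Add(1, 3), -1)))) = Mul(Add(Mul(-2, 1), -20), Add(17, Mul(1, Pow(4, -1)))) = Mul(Add(-2, -20), Add(17, Mul(1, Rational(1, 4)))) = Mul(-22, Add(17, Rational(1, 4))) = Mul(-22, Rational(69, 4)) = Rational(-759, 2)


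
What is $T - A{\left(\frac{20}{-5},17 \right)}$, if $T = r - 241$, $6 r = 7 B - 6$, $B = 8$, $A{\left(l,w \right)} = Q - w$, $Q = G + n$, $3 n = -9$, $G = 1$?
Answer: $- \frac{641}{3} \approx -213.67$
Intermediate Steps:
$n = -3$ ($n = \frac{1}{3} \left(-9\right) = -3$)
$Q = -2$ ($Q = 1 - 3 = -2$)
$A{\left(l,w \right)} = -2 - w$
$r = \frac{25}{3}$ ($r = \frac{7 \cdot 8 - 6}{6} = \frac{56 - 6}{6} = \frac{1}{6} \cdot 50 = \frac{25}{3} \approx 8.3333$)
$T = - \frac{698}{3}$ ($T = \frac{25}{3} - 241 = - \frac{698}{3} \approx -232.67$)
$T - A{\left(\frac{20}{-5},17 \right)} = - \frac{698}{3} - \left(-2 - 17\right) = - \frac{698}{3} - -19 = - \frac{698}{3} + 19 = - \frac{641}{3}$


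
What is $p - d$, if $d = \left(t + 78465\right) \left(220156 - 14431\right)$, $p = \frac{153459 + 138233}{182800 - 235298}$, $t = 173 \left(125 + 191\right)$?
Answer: $- \frac{718928255015671}{26249} \approx -2.7389 \cdot 10^{10}$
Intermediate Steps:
$t = 54668$ ($t = 173 \cdot 316 = 54668$)
$p = - \frac{145846}{26249}$ ($p = \frac{291692}{-52498} = 291692 \left(- \frac{1}{52498}\right) = - \frac{145846}{26249} \approx -5.5563$)
$d = 27388786425$ ($d = \left(54668 + 78465\right) \left(220156 - 14431\right) = 133133 \cdot 205725 = 27388786425$)
$p - d = - \frac{145846}{26249} - 27388786425 = - \frac{718928255015671}{26249}$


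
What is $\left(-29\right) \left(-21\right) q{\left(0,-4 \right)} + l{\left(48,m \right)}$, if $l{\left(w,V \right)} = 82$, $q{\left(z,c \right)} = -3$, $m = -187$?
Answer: $-1745$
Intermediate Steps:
$\left(-29\right) \left(-21\right) q{\left(0,-4 \right)} + l{\left(48,m \right)} = \left(-29\right) \left(-21\right) \left(-3\right) + 82 = 609 \left(-3\right) + 82 = -1827 + 82 = -1745$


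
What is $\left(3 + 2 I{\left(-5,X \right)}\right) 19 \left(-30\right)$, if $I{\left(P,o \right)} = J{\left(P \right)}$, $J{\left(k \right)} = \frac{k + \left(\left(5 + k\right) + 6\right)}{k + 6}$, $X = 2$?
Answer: $-2850$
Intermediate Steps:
$J{\left(k \right)} = \frac{11 + 2 k}{6 + k}$ ($J{\left(k \right)} = \frac{k + \left(11 + k\right)}{6 + k} = \frac{11 + 2 k}{6 + k}$)
$I{\left(P,o \right)} = \frac{11 + 2 P}{6 + P}$
$\left(3 + 2 I{\left(-5,X \right)}\right) 19 \left(-30\right) = \left(3 + 2 \frac{11 + 2 \left(-5\right)}{6 - 5}\right) 19 \left(-30\right) = \left(3 + 2 \frac{11 - 10}{1}\right) 19 \left(-30\right) = \left(3 + 2 \cdot 1 \cdot 1\right) 19 \left(-30\right) = \left(3 + 2 \cdot 1\right) 19 \left(-30\right) = \left(3 + 2\right) 19 \left(-30\right) = 5 \cdot 19 \left(-30\right) = 95 \left(-30\right) = -2850$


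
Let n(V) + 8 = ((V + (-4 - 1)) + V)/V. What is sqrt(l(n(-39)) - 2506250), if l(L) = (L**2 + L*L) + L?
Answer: I*sqrt(3811910299)/39 ≈ 1583.1*I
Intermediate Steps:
n(V) = -8 + (-5 + 2*V)/V (n(V) = -8 + ((V + (-4 - 1)) + V)/V = -8 + ((V - 5) + V)/V = -8 + ((-5 + V) + V)/V = -8 + (-5 + 2*V)/V)
l(L) = L + 2*L**2 (l(L) = (L**2 + L**2) + L = 2*L**2 + L = L + 2*L**2)
sqrt(l(n(-39)) - 2506250) = sqrt((-6 - 5/(-39))*(1 + 2*(-6 - 5/(-39))) - 2506250) = sqrt((-6 - 5*(-1/39))*(1 + 2*(-6 - 5*(-1/39))) - 2506250) = sqrt((-6 + 5/39)*(1 + 2*(-6 + 5/39)) - 2506250) = sqrt(-229*(1 + 2*(-229/39))/39 - 2506250) = sqrt(-229*(1 - 458/39)/39 - 2506250) = sqrt(-229/39*(-419/39) - 2506250) = sqrt(95951/1521 - 2506250) = sqrt(-3811910299/1521) = I*sqrt(3811910299)/39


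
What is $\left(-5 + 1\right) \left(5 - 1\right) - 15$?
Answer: $-31$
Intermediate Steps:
$\left(-5 + 1\right) \left(5 - 1\right) - 15 = \left(-4\right) 4 - 15 = -16 - 15 = -31$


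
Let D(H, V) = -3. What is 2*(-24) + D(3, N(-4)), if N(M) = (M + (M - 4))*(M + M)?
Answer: -51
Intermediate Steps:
N(M) = 2*M*(-4 + 2*M) (N(M) = (M + (-4 + M))*(2*M) = (-4 + 2*M)*(2*M) = 2*M*(-4 + 2*M))
2*(-24) + D(3, N(-4)) = 2*(-24) - 3 = -48 - 3 = -51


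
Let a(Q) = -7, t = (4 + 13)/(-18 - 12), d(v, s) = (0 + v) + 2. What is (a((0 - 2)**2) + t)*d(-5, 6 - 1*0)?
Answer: 227/10 ≈ 22.700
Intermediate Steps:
d(v, s) = 2 + v (d(v, s) = v + 2 = 2 + v)
t = -17/30 (t = 17/(-30) = 17*(-1/30) = -17/30 ≈ -0.56667)
(a((0 - 2)**2) + t)*d(-5, 6 - 1*0) = (-7 - 17/30)*(2 - 5) = -227/30*(-3) = 227/10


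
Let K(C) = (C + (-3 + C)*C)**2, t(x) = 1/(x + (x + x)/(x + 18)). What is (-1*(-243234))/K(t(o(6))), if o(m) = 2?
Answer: 3561188994/7225 ≈ 4.9290e+5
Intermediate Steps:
t(x) = 1/(x + 2*x/(18 + x)) (t(x) = 1/(x + (2*x)/(18 + x)) = 1/(x + 2*x/(18 + x)))
K(C) = (C + C*(-3 + C))**2
(-1*(-243234))/K(t(o(6))) = (-1*(-243234))/((((18 + 2)/(2*(20 + 2)))**2*(-2 + (18 + 2)/(2*(20 + 2)))**2)) = 243234/((((1/2)*20/22)**2*(-2 + (1/2)*20/22)**2)) = 243234/((((1/2)*(1/22)*20)**2*(-2 + (1/2)*(1/22)*20)**2)) = 243234/(((5/11)**2*(-2 + 5/11)**2)) = 243234/((25*(-17/11)**2/121)) = 243234/(((25/121)*(289/121))) = 243234/(7225/14641) = 243234*(14641/7225) = 3561188994/7225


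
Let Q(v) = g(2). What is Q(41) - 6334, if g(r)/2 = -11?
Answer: -6356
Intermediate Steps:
g(r) = -22 (g(r) = 2*(-11) = -22)
Q(v) = -22
Q(41) - 6334 = -22 - 6334 = -6356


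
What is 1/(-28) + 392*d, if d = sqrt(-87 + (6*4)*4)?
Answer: 32927/28 ≈ 1176.0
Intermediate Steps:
d = 3 (d = sqrt(-87 + 24*4) = sqrt(-87 + 96) = sqrt(9) = 3)
1/(-28) + 392*d = 1/(-28) + 392*3 = -1/28 + 1176 = 32927/28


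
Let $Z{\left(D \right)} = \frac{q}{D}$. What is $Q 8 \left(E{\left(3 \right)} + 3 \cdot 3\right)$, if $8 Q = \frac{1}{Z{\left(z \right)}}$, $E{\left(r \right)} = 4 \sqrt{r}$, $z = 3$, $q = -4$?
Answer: $- \frac{27}{4} - 3 \sqrt{3} \approx -11.946$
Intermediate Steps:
$Z{\left(D \right)} = - \frac{4}{D}$
$Q = - \frac{3}{32}$ ($Q = \frac{1}{8 \left(- \frac{4}{3}\right)} = \frac{1}{8} \left(- \frac{3}{4}\right) = - \frac{3}{32} \approx -0.09375$)
$Q 8 \left(E{\left(3 \right)} + 3 \cdot 3\right) = \left(- \frac{3}{32}\right) 8 \left(4 \sqrt{3} + 3 \cdot 3\right) = - \frac{3 \left(4 \sqrt{3} + 9\right)}{4} = - \frac{3 \left(9 + 4 \sqrt{3}\right)}{4} = - \frac{27}{4} - 3 \sqrt{3}$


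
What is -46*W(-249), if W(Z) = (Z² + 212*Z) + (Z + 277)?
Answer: -425086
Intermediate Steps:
W(Z) = 277 + Z² + 213*Z (W(Z) = (Z² + 212*Z) + (277 + Z) = 277 + Z² + 213*Z)
-46*W(-249) = -46*(277 + (-249)² + 213*(-249)) = -46*(277 + 62001 - 53037) = -46*9241 = -425086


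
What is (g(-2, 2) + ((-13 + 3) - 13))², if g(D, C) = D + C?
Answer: 529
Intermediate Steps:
g(D, C) = C + D
(g(-2, 2) + ((-13 + 3) - 13))² = ((2 - 2) + ((-13 + 3) - 13))² = (0 + (-10 - 13))² = (0 - 23)² = (-23)² = 529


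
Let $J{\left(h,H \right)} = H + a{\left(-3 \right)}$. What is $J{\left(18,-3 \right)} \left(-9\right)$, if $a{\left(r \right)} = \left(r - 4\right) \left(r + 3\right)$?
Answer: $27$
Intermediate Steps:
$a{\left(r \right)} = \left(-4 + r\right) \left(3 + r\right)$
$J{\left(h,H \right)} = H$ ($J{\left(h,H \right)} = H - \left(9 - 9\right) = H + \left(-12 + 9 + 3\right) = H + 0 = H$)
$J{\left(18,-3 \right)} \left(-9\right) = \left(-3\right) \left(-9\right) = 27$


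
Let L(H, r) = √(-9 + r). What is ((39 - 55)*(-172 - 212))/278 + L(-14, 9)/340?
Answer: 3072/139 ≈ 22.101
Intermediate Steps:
((39 - 55)*(-172 - 212))/278 + L(-14, 9)/340 = ((39 - 55)*(-172 - 212))/278 + √(-9 + 9)/340 = -16*(-384)*(1/278) + √0*(1/340) = 6144*(1/278) + 0*(1/340) = 3072/139 + 0 = 3072/139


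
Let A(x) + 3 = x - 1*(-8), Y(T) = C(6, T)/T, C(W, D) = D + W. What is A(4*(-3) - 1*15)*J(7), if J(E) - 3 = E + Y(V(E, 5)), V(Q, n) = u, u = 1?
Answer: -374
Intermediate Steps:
V(Q, n) = 1
Y(T) = (6 + T)/T (Y(T) = (T + 6)/T = (6 + T)/T)
A(x) = 5 + x (A(x) = -3 + (x - 1*(-8)) = -3 + (x + 8) = -3 + (8 + x) = 5 + x)
J(E) = 10 + E (J(E) = 3 + (E + (6 + 1)/1) = 3 + (E + 1*7) = 3 + (E + 7) = 3 + (7 + E) = 10 + E)
A(4*(-3) - 1*15)*J(7) = (5 + (4*(-3) - 1*15))*(10 + 7) = (5 + (-12 - 15))*17 = (5 - 27)*17 = -22*17 = -374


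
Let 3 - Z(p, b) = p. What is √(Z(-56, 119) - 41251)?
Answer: 2*I*√10298 ≈ 202.96*I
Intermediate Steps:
Z(p, b) = 3 - p
√(Z(-56, 119) - 41251) = √((3 - 1*(-56)) - 41251) = √((3 + 56) - 41251) = √(59 - 41251) = √(-41192) = 2*I*√10298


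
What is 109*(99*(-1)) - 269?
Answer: -11060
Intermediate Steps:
109*(99*(-1)) - 269 = 109*(-99) - 269 = -10791 - 269 = -11060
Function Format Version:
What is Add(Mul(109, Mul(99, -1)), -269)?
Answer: -11060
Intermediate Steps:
Add(Mul(109, Mul(99, -1)), -269) = Add(Mul(109, -99), -269) = Add(-10791, -269) = -11060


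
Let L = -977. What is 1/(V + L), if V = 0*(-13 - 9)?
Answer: -1/977 ≈ -0.0010235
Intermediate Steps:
V = 0 (V = 0*(-22) = 0)
1/(V + L) = 1/(0 - 977) = 1/(-977) = -1/977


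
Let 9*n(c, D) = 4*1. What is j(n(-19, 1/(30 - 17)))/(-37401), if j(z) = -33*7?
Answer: 11/1781 ≈ 0.0061763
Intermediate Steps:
n(c, D) = 4/9 (n(c, D) = (4*1)/9 = (⅑)*4 = 4/9)
j(z) = -231
j(n(-19, 1/(30 - 17)))/(-37401) = -231/(-37401) = -231*(-1/37401) = 11/1781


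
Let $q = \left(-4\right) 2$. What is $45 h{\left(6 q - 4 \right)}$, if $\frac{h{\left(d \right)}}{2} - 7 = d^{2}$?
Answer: $243990$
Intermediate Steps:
$q = -8$
$h{\left(d \right)} = 14 + 2 d^{2}$
$45 h{\left(6 q - 4 \right)} = 45 \left(14 + 2 \left(6 \left(-8\right) - 4\right)^{2}\right) = 45 \left(14 + 2 \left(-48 - 4\right)^{2}\right) = 45 \left(14 + 2 \left(-52\right)^{2}\right) = 45 \left(14 + 2 \cdot 2704\right) = 45 \left(14 + 5408\right) = 45 \cdot 5422 = 243990$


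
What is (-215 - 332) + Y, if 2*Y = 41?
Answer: -1053/2 ≈ -526.50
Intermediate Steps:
Y = 41/2 (Y = (½)*41 = 41/2 ≈ 20.500)
(-215 - 332) + Y = (-215 - 332) + 41/2 = -547 + 41/2 = -1053/2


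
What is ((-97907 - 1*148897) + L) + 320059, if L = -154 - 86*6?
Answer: 72585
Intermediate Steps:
L = -670 (L = -154 - 516 = -670)
((-97907 - 1*148897) + L) + 320059 = ((-97907 - 1*148897) - 670) + 320059 = ((-97907 - 148897) - 670) + 320059 = (-246804 - 670) + 320059 = -247474 + 320059 = 72585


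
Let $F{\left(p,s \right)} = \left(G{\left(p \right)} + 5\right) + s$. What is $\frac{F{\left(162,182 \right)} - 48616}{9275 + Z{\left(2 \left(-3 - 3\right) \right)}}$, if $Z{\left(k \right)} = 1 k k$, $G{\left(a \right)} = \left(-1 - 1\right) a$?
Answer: $- \frac{48753}{9419} \approx -5.176$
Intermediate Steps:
$G{\left(a \right)} = - 2 a$
$Z{\left(k \right)} = k^{2}$ ($Z{\left(k \right)} = k k = k^{2}$)
$F{\left(p,s \right)} = 5 + s - 2 p$ ($F{\left(p,s \right)} = \left(- 2 p + 5\right) + s = \left(5 - 2 p\right) + s = 5 + s - 2 p$)
$\frac{F{\left(162,182 \right)} - 48616}{9275 + Z{\left(2 \left(-3 - 3\right) \right)}} = \frac{\left(5 + 182 - 324\right) - 48616}{9275 + \left(2 \left(-3 - 3\right)\right)^{2}} = \frac{\left(5 + 182 - 324\right) - 48616}{9275 + \left(2 \left(-6\right)\right)^{2}} = \frac{-137 - 48616}{9275 + \left(-12\right)^{2}} = - \frac{48753}{9275 + 144} = - \frac{48753}{9419}$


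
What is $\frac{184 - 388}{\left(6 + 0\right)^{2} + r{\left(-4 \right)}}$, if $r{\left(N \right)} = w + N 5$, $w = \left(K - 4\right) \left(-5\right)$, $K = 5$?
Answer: $- \frac{204}{11} \approx -18.545$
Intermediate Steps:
$w = -5$ ($w = \left(5 - 4\right) \left(-5\right) = 1 \left(-5\right) = -5$)
$r{\left(N \right)} = -5 + 5 N$ ($r{\left(N \right)} = -5 + N 5 = -5 + 5 N$)
$\frac{184 - 388}{\left(6 + 0\right)^{2} + r{\left(-4 \right)}} = \frac{184 - 388}{\left(6 + 0\right)^{2} + \left(-5 + 5 \left(-4\right)\right)} = - \frac{204}{6^{2} - 25} = - \frac{204}{36 - 25} = - \frac{204}{11}$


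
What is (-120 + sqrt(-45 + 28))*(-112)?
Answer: 13440 - 112*I*sqrt(17) ≈ 13440.0 - 461.79*I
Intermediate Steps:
(-120 + sqrt(-45 + 28))*(-112) = (-120 + sqrt(-17))*(-112) = (-120 + I*sqrt(17))*(-112) = 13440 - 112*I*sqrt(17)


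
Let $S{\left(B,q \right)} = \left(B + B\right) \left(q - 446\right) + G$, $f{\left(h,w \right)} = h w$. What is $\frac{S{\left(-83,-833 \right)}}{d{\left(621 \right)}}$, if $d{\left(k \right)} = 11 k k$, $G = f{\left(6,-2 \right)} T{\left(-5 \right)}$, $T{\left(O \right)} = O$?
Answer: $\frac{212374}{4242051} \approx 0.050064$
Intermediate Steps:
$G = 60$ ($G = 6 \left(-2\right) \left(-5\right) = \left(-12\right) \left(-5\right) = 60$)
$S{\left(B,q \right)} = 60 + 2 B \left(-446 + q\right)$ ($S{\left(B,q \right)} = \left(B + B\right) \left(q - 446\right) + 60 = 2 B \left(-446 + q\right) + 60 = 60 + 2 B \left(-446 + q\right)$)
$d{\left(k \right)} = 11 k^{2}$
$\frac{S{\left(-83,-833 \right)}}{d{\left(621 \right)}} = \frac{60 - -74036 + 2 \left(-83\right) \left(-833\right)}{11 \cdot 621^{2}} = \frac{60 + 74036 + 138278}{11 \cdot 385641} = \frac{212374}{4242051}$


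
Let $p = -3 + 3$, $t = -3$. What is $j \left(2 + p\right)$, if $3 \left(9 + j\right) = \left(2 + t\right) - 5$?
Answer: $-22$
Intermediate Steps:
$p = 0$
$j = -11$ ($j = -9 + \frac{\left(2 - 3\right) - 5}{3} = -9 + \frac{-1 - 5}{3} = -9 + \frac{1}{3} \left(-6\right) = -9 - 2 = -11$)
$j \left(2 + p\right) = - 11 \left(2 + 0\right) = \left(-11\right) 2 = -22$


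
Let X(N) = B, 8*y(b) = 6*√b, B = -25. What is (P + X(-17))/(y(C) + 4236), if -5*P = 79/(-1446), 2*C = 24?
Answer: -510214904/86488582185 + 180671*√3/86488582185 ≈ -0.0058956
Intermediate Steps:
C = 12 (C = (½)*24 = 12)
y(b) = 3*√b/4 (y(b) = (6*√b)/8 = 3*√b/4)
X(N) = -25
P = 79/7230 (P = -79/(5*(-1446)) = -79*(-1)/(5*1446) = -⅕*(-79/1446) = 79/7230 ≈ 0.010927)
(P + X(-17))/(y(C) + 4236) = (79/7230 - 25)/(3*√12/4 + 4236) = -180671/(7230*(3*(2*√3)/4 + 4236)) = -180671/(7230*(3*√3/2 + 4236)) = -180671/(7230*(4236 + 3*√3/2))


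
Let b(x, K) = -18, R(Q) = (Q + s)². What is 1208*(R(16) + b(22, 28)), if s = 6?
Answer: 562928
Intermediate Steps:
R(Q) = (6 + Q)² (R(Q) = (Q + 6)² = (6 + Q)²)
1208*(R(16) + b(22, 28)) = 1208*((6 + 16)² - 18) = 1208*(22² - 18) = 1208*(484 - 18) = 1208*466 = 562928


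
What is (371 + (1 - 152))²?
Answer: 48400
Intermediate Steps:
(371 + (1 - 152))² = (371 - 151)² = 220² = 48400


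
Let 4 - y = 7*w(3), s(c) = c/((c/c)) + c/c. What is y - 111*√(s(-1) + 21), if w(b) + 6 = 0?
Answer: 46 - 111*√21 ≈ -462.67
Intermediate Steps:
w(b) = -6 (w(b) = -6 + 0 = -6)
s(c) = 1 + c (s(c) = c/1 + 1 = c*1 + 1 = c + 1 = 1 + c)
y = 46 (y = 4 - 7*(-6) = 4 - 1*(-42) = 4 + 42 = 46)
y - 111*√(s(-1) + 21) = 46 - 111*√((1 - 1) + 21) = 46 - 111*√(0 + 21) = 46 - 111*√21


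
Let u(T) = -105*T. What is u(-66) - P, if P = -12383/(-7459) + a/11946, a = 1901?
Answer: 617337026143/89105214 ≈ 6928.2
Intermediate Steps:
P = 162106877/89105214 (P = -12383/(-7459) + 1901/11946 = -12383*(-1/7459) + 1901*(1/11946) = 12383/7459 + 1901/11946 = 162106877/89105214 ≈ 1.8193)
u(-66) - P = -105*(-66) - 1*162106877/89105214 = 6930 - 162106877/89105214 = 617337026143/89105214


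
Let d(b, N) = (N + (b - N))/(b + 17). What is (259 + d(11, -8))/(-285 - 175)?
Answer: -7263/12880 ≈ -0.56390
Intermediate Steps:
d(b, N) = b/(17 + b)
(259 + d(11, -8))/(-285 - 175) = (259 + 11/(17 + 11))/(-285 - 175) = (259 + 11/28)/(-460) = (259 + 11*(1/28))*(-1/460) = (259 + 11/28)*(-1/460) = (7263/28)*(-1/460) = -7263/12880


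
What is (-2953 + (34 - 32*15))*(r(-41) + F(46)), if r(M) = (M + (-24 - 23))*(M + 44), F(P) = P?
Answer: 740982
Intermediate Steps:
r(M) = (-47 + M)*(44 + M) (r(M) = (M - 47)*(44 + M) = (-47 + M)*(44 + M))
(-2953 + (34 - 32*15))*(r(-41) + F(46)) = (-2953 + (34 - 32*15))*((-2068 + (-41)² - 3*(-41)) + 46) = (-2953 + (34 - 480))*((-2068 + 1681 + 123) + 46) = (-2953 - 446)*(-264 + 46) = -3399*(-218) = 740982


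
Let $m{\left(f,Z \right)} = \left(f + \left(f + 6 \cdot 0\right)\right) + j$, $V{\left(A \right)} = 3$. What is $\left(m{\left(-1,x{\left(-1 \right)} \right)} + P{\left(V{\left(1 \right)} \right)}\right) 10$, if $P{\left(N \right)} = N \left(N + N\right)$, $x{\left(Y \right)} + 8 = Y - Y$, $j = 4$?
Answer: $200$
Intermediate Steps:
$x{\left(Y \right)} = -8$ ($x{\left(Y \right)} = -8 + \left(Y - Y\right) = -8 + 0 = -8$)
$m{\left(f,Z \right)} = 4 + 2 f$ ($m{\left(f,Z \right)} = \left(f + \left(f + 6 \cdot 0\right)\right) + 4 = \left(f + \left(f + 0\right)\right) + 4 = \left(f + f\right) + 4 = 2 f + 4 = 4 + 2 f$)
$P{\left(N \right)} = 2 N^{2}$ ($P{\left(N \right)} = N 2 N = 2 N^{2}$)
$\left(m{\left(-1,x{\left(-1 \right)} \right)} + P{\left(V{\left(1 \right)} \right)}\right) 10 = \left(\left(4 + 2 \left(-1\right)\right) + 2 \cdot 3^{2}\right) 10 = \left(\left(4 - 2\right) + 2 \cdot 9\right) 10 = \left(2 + 18\right) 10 = 20 \cdot 10 = 200$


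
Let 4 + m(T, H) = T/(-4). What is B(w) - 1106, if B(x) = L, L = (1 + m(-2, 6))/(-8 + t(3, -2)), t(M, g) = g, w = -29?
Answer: -4423/4 ≈ -1105.8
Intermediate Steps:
m(T, H) = -4 - T/4 (m(T, H) = -4 + T/(-4) = -4 + T*(-1/4) = -4 - T/4)
L = 1/4 (L = (1 + (-4 - 1/4*(-2)))/(-8 - 2) = (1 + (-4 + 1/2))/(-10) = (1 - 7/2)*(-1/10) = -5/2*(-1/10) = 1/4 ≈ 0.25000)
B(x) = 1/4
B(w) - 1106 = 1/4 - 1106 = -4423/4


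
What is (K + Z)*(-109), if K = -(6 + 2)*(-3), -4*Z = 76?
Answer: -545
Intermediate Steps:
Z = -19 (Z = -¼*76 = -19)
K = 24 (K = -8*(-3) = -1*(-24) = 24)
(K + Z)*(-109) = (24 - 19)*(-109) = 5*(-109) = -545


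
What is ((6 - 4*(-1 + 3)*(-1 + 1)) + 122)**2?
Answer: 16384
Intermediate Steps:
((6 - 4*(-1 + 3)*(-1 + 1)) + 122)**2 = ((6 - 8*0) + 122)**2 = ((6 - 4*0) + 122)**2 = ((6 + 0) + 122)**2 = (6 + 122)**2 = 128**2 = 16384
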